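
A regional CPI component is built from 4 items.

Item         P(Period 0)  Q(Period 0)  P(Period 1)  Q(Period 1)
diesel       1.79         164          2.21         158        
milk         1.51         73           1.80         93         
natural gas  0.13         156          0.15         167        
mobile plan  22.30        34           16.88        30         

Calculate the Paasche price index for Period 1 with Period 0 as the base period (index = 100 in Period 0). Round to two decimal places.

94.08

Paasche price index uses current-period quantities as weights.
ΣP(Period 1)·Q(Period 1) = 2.21×158 + 1.80×93 + 0.15×167 + 16.88×30 = 349.18 + 167.4 + 25.05 + 506.4 = 1048.03
ΣP(Period 0)·Q(Period 1) = 1.79×158 + 1.51×93 + 0.13×167 + 22.30×30 = 282.82 + 140.43 + 21.71 + 669 = 1113.96
Index = 1048.03 / 1113.96 × 100 = 94.0815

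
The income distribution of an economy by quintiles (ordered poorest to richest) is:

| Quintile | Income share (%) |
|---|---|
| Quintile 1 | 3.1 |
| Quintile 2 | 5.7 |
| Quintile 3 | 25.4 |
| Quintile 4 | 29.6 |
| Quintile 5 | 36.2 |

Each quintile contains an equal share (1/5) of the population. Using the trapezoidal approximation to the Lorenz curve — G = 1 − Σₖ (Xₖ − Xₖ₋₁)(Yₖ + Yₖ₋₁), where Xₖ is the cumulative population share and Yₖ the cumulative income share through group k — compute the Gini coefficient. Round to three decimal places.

Cumulative income shares Yₖ: 0.0310, 0.0880, 0.3420, 0.6380, 1.0000
Σ (Xₖ−Xₖ₋₁)(Yₖ+Yₖ₋₁) = (1/5)(0.0310+0.0000) + (1/5)(0.0880+0.0310) + (1/5)(0.3420+0.0880) + (1/5)(0.6380+0.3420) + (1/5)(1.0000+0.6380)
  = 0.0062 + 0.0238 + 0.0860 + 0.1960 + 0.3276 = 0.6396
G = 1 − 0.6396 = 0.3604

0.360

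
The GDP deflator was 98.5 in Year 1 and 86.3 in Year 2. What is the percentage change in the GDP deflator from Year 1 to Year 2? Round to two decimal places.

Change = (86.3 − 98.5) / 98.5 × 100
       = -12.2 / 98.5 × 100 = -12.3858%

-12.39%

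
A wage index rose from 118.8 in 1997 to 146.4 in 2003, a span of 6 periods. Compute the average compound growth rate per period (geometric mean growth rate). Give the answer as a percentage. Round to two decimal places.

Growth factor = (146.4/118.8)^(1/6) = (1.232323)^(1/6) = 1.035430
Growth rate = 1.035430 − 1 = 0.035430 = 3.5430%

3.54%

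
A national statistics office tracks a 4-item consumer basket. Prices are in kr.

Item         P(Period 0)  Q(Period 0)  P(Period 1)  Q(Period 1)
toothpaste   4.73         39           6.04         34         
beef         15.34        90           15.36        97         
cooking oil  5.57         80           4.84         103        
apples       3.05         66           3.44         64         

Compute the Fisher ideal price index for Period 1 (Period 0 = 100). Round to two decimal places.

Laspeyres component (base-period weights):
ΣP(Period 1)Q(Period 0) = 6.04×39 + 15.36×90 + 4.84×80 + 3.44×66 = 235.56 + 1382.4 + 387.2 + 227.04 = 2232.2
ΣP(Period 0)Q(Period 0) = 4.73×39 + 15.34×90 + 5.57×80 + 3.05×66 = 184.47 + 1380.6 + 445.6 + 201.3 = 2211.97
L = 2232.2 / 2211.97 × 100 = 100.9146
Paasche component (current-period weights):
ΣP(Period 1)Q(Period 1) = 6.04×34 + 15.36×97 + 4.84×103 + 3.44×64 = 205.36 + 1489.92 + 498.52 + 220.16 = 2413.96
ΣP(Period 0)Q(Period 1) = 4.73×34 + 15.34×97 + 5.57×103 + 3.05×64 = 160.82 + 1487.98 + 573.71 + 195.2 = 2417.71
P = 2413.96 / 2417.71 × 100 = 99.8449
Fisher = √(L × P) = √(100.9146 × 99.8449) = 100.3783

100.38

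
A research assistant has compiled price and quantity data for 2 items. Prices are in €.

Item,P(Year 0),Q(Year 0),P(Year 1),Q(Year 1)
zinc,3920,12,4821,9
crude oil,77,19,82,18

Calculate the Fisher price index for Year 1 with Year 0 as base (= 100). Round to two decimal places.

Laspeyres component (base-period weights):
ΣP(Year 1)Q(Year 0) = 4821×12 + 82×19 = 57852 + 1558 = 59410
ΣP(Year 0)Q(Year 0) = 3920×12 + 77×19 = 47040 + 1463 = 48503
L = 59410 / 48503 × 100 = 122.4873
Paasche component (current-period weights):
ΣP(Year 1)Q(Year 1) = 4821×9 + 82×18 = 43389 + 1476 = 44865
ΣP(Year 0)Q(Year 1) = 3920×9 + 77×18 = 35280 + 1386 = 36666
P = 44865 / 36666 × 100 = 122.3613
Fisher = √(L × P) = √(122.4873 × 122.3613) = 122.4243

122.42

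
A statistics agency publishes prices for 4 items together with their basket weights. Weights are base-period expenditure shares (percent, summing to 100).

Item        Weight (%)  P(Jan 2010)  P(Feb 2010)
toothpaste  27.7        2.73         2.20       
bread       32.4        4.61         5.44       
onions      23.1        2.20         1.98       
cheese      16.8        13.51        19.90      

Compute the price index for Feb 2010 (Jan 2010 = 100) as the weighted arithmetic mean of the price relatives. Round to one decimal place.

106.1

toothpaste: 27.7 × (2.20/2.73) = 27.7 × 0.805861 = 22.3223
bread: 32.4 × (5.44/4.61) = 32.4 × 1.180043 = 38.2334
onions: 23.1 × (1.98/2.20) = 23.1 × 0.900000 = 20.7900
cheese: 16.8 × (19.90/13.51) = 16.8 × 1.472983 = 24.7461
Index = Σ wᵢ·(p₁ᵢ/p₀ᵢ) = 22.3223 + 38.2334 + 20.7900 + 24.7461 = 106.0919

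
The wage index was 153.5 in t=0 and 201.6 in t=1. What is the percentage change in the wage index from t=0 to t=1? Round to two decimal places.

31.34%

Change = (201.6 − 153.5) / 153.5 × 100
       = 48.1 / 153.5 × 100 = 31.3355%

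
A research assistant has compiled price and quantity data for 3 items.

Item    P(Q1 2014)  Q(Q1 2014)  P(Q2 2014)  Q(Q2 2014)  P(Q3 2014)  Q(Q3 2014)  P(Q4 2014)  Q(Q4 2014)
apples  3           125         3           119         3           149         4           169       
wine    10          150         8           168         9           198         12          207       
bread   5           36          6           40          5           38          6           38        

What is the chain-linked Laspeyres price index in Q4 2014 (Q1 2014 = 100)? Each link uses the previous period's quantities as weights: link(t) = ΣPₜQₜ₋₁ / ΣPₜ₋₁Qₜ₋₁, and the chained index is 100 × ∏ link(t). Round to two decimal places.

Link Q1 2014→Q2 2014:
ΣP(Q2 2014)Q(Q1 2014) = 3×125 + 8×150 + 6×36 = 375 + 1200 + 216 = 1791
ΣP(Q1 2014)Q(Q1 2014) = 3×125 + 10×150 + 5×36 = 375 + 1500 + 180 = 2055
link = 1791/2055 = 0.871533
Link Q2 2014→Q3 2014:
ΣP(Q3 2014)Q(Q2 2014) = 3×119 + 9×168 + 5×40 = 357 + 1512 + 200 = 2069
ΣP(Q2 2014)Q(Q2 2014) = 3×119 + 8×168 + 6×40 = 357 + 1344 + 240 = 1941
link = 2069/1941 = 1.065945
Link Q3 2014→Q4 2014:
ΣP(Q4 2014)Q(Q3 2014) = 4×149 + 12×198 + 6×38 = 596 + 2376 + 228 = 3200
ΣP(Q3 2014)Q(Q3 2014) = 3×149 + 9×198 + 5×38 = 447 + 1782 + 190 = 2419
link = 3200/2419 = 1.322861
Chained index = 100 × 0.871533 × 1.065945 × 1.322861 = 122.8946

122.89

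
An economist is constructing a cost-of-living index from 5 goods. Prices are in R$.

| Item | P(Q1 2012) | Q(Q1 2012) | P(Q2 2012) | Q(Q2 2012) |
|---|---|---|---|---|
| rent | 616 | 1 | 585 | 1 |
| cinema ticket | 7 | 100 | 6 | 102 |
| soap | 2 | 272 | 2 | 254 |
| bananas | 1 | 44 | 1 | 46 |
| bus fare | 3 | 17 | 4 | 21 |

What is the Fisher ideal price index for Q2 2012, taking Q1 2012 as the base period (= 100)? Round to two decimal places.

Laspeyres component (base-period weights):
ΣP(Q2 2012)Q(Q1 2012) = 585×1 + 6×100 + 2×272 + 1×44 + 4×17 = 585 + 600 + 544 + 44 + 68 = 1841
ΣP(Q1 2012)Q(Q1 2012) = 616×1 + 7×100 + 2×272 + 1×44 + 3×17 = 616 + 700 + 544 + 44 + 51 = 1955
L = 1841 / 1955 × 100 = 94.1688
Paasche component (current-period weights):
ΣP(Q2 2012)Q(Q2 2012) = 585×1 + 6×102 + 2×254 + 1×46 + 4×21 = 585 + 612 + 508 + 46 + 84 = 1835
ΣP(Q1 2012)Q(Q2 2012) = 616×1 + 7×102 + 2×254 + 1×46 + 3×21 = 616 + 714 + 508 + 46 + 63 = 1947
P = 1835 / 1947 × 100 = 94.2476
Fisher = √(L × P) = √(94.1688 × 94.2476) = 94.2082

94.21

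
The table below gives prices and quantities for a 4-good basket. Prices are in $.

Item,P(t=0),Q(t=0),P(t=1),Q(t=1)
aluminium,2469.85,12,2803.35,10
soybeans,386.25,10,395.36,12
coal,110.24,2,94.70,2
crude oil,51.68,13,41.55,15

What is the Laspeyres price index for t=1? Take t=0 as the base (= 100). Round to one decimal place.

111.4

Laspeyres price index uses base-period quantities as weights.
ΣP(t=1)·Q(t=0) = 2803.35×12 + 395.36×10 + 94.70×2 + 41.55×13 = 33640.2 + 3953.6 + 189.4 + 540.15 = 38323.35
ΣP(t=0)·Q(t=0) = 2469.85×12 + 386.25×10 + 110.24×2 + 51.68×13 = 29638.2 + 3862.5 + 220.48 + 671.84 = 34393.02
Index = 38323.35 / 34393.02 × 100 = 111.4277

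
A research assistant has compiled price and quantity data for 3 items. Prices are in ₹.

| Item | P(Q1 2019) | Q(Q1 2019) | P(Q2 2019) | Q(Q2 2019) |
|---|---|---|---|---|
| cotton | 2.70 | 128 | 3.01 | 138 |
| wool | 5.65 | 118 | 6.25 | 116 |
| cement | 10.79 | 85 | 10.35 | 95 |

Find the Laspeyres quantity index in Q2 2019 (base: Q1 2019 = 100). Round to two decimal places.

106.41

Laspeyres quantity index uses base-period prices as weights.
ΣP(Q1 2019)·Q(Q2 2019) = 2.70×138 + 5.65×116 + 10.79×95 = 372.6 + 655.4 + 1025.05 = 2053.05
ΣP(Q1 2019)·Q(Q1 2019) = 2.70×128 + 5.65×118 + 10.79×85 = 345.6 + 666.7 + 917.15 = 1929.45
Index = 2053.05 / 1929.45 × 100 = 106.4060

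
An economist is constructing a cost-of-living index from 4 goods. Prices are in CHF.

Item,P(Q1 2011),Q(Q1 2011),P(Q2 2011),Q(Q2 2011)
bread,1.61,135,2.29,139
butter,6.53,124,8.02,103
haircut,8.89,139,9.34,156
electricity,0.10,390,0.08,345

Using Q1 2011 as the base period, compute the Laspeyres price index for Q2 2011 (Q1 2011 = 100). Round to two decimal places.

114.39

Laspeyres price index uses base-period quantities as weights.
ΣP(Q2 2011)·Q(Q1 2011) = 2.29×135 + 8.02×124 + 9.34×139 + 0.08×390 = 309.15 + 994.48 + 1298.26 + 31.2 = 2633.09
ΣP(Q1 2011)·Q(Q1 2011) = 1.61×135 + 6.53×124 + 8.89×139 + 0.10×390 = 217.35 + 809.72 + 1235.71 + 39 = 2301.78
Index = 2633.09 / 2301.78 × 100 = 114.3936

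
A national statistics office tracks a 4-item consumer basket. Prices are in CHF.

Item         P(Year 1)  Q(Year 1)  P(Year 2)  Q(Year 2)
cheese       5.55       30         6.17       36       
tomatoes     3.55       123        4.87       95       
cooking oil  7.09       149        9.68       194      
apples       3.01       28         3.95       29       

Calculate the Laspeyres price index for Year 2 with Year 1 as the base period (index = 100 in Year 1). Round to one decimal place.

Laspeyres price index uses base-period quantities as weights.
ΣP(Year 2)·Q(Year 1) = 6.17×30 + 4.87×123 + 9.68×149 + 3.95×28 = 185.1 + 599.01 + 1442.32 + 110.6 = 2337.03
ΣP(Year 1)·Q(Year 1) = 5.55×30 + 3.55×123 + 7.09×149 + 3.01×28 = 166.5 + 436.65 + 1056.41 + 84.28 = 1743.84
Index = 2337.03 / 1743.84 × 100 = 134.0163

134.0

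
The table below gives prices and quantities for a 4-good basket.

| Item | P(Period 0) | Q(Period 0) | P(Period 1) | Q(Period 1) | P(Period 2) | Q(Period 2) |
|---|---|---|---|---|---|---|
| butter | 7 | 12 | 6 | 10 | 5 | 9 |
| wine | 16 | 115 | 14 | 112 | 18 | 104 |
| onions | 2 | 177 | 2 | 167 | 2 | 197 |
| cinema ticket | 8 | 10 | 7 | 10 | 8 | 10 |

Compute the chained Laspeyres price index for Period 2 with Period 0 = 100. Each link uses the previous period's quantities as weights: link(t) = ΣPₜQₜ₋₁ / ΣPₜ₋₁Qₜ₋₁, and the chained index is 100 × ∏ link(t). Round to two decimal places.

109.00

Link Period 0→Period 1:
ΣP(Period 1)Q(Period 0) = 6×12 + 14×115 + 2×177 + 7×10 = 72 + 1610 + 354 + 70 = 2106
ΣP(Period 0)Q(Period 0) = 7×12 + 16×115 + 2×177 + 8×10 = 84 + 1840 + 354 + 80 = 2358
link = 2106/2358 = 0.893130
Link Period 1→Period 2:
ΣP(Period 2)Q(Period 1) = 5×10 + 18×112 + 2×167 + 8×10 = 50 + 2016 + 334 + 80 = 2480
ΣP(Period 1)Q(Period 1) = 6×10 + 14×112 + 2×167 + 7×10 = 60 + 1568 + 334 + 70 = 2032
link = 2480/2032 = 1.220472
Chained index = 100 × 0.893130 × 1.220472 = 109.0040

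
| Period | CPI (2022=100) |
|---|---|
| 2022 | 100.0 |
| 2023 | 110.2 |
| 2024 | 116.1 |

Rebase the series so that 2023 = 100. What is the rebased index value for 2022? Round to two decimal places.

Rebased(2022) = 100.0 / 110.2 × 100 = 90.7441

90.74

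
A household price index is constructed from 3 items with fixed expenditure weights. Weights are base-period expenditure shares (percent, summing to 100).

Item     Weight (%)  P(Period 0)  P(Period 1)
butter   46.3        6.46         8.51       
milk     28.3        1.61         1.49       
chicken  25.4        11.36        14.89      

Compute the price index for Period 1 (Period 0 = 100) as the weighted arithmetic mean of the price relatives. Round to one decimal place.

butter: 46.3 × (8.51/6.46) = 46.3 × 1.317337 = 60.9927
milk: 28.3 × (1.49/1.61) = 28.3 × 0.925466 = 26.1907
chicken: 25.4 × (14.89/11.36) = 25.4 × 1.310739 = 33.2928
Index = Σ wᵢ·(p₁ᵢ/p₀ᵢ) = 60.9927 + 26.1907 + 33.2928 = 120.4762

120.5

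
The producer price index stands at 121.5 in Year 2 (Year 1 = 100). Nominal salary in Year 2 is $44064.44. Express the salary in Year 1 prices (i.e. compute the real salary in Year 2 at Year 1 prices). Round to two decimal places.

36267.03

Real = Nominal ÷ (Index/100) = 44064.44 ÷ (121.5/100)
     = 44064.44 ÷ 1.215 = 36267.0288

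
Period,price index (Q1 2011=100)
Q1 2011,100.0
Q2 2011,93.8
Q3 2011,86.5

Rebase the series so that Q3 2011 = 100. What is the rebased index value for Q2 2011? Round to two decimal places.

Rebased(Q2 2011) = 93.8 / 86.5 × 100 = 108.4393

108.44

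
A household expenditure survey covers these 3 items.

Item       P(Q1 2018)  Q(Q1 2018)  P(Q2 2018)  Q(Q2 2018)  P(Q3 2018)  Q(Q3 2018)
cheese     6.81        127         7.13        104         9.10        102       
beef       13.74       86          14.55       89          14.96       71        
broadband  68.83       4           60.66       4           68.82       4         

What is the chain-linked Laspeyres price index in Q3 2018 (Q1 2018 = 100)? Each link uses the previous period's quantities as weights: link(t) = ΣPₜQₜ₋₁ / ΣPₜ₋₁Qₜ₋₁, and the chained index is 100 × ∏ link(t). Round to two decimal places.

Link Q1 2018→Q2 2018:
ΣP(Q2 2018)Q(Q1 2018) = 7.13×127 + 14.55×86 + 60.66×4 = 905.51 + 1251.3 + 242.64 = 2399.45
ΣP(Q1 2018)Q(Q1 2018) = 6.81×127 + 13.74×86 + 68.83×4 = 864.87 + 1181.64 + 275.32 = 2321.83
link = 2399.45/2321.83 = 1.033431
Link Q2 2018→Q3 2018:
ΣP(Q3 2018)Q(Q2 2018) = 9.10×104 + 14.96×89 + 68.82×4 = 946.4 + 1331.44 + 275.28 = 2553.12
ΣP(Q2 2018)Q(Q2 2018) = 7.13×104 + 14.55×89 + 60.66×4 = 741.52 + 1294.95 + 242.64 = 2279.11
link = 2553.12/2279.11 = 1.120227
Chained index = 100 × 1.033431 × 1.120227 = 115.7677

115.77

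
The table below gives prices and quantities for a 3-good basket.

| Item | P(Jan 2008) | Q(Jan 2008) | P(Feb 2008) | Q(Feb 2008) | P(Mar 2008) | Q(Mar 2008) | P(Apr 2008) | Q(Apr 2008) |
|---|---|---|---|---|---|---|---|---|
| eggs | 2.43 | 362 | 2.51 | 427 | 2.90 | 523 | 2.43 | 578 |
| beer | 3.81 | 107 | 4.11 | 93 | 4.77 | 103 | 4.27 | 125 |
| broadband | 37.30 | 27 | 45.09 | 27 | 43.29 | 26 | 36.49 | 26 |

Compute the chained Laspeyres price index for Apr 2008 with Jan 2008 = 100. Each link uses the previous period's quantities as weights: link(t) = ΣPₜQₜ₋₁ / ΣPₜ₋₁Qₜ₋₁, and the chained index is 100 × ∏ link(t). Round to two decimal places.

Link Jan 2008→Feb 2008:
ΣP(Feb 2008)Q(Jan 2008) = 2.51×362 + 4.11×107 + 45.09×27 = 908.62 + 439.77 + 1217.43 = 2565.82
ΣP(Jan 2008)Q(Jan 2008) = 2.43×362 + 3.81×107 + 37.30×27 = 879.66 + 407.67 + 1007.1 = 2294.43
link = 2565.82/2294.43 = 1.118282
Link Feb 2008→Mar 2008:
ΣP(Mar 2008)Q(Feb 2008) = 2.90×427 + 4.77×93 + 43.29×27 = 1238.3 + 443.61 + 1168.83 = 2850.74
ΣP(Feb 2008)Q(Feb 2008) = 2.51×427 + 4.11×93 + 45.09×27 = 1071.77 + 382.23 + 1217.43 = 2671.43
link = 2850.74/2671.43 = 1.067121
Link Mar 2008→Apr 2008:
ΣP(Apr 2008)Q(Mar 2008) = 2.43×523 + 4.27×103 + 36.49×26 = 1270.89 + 439.81 + 948.74 = 2659.44
ΣP(Mar 2008)Q(Mar 2008) = 2.90×523 + 4.77×103 + 43.29×26 = 1516.7 + 491.31 + 1125.54 = 3133.55
link = 2659.44/3133.55 = 0.848699
Chained index = 100 × 1.118282 × 1.067121 × 0.848699 = 101.2788

101.28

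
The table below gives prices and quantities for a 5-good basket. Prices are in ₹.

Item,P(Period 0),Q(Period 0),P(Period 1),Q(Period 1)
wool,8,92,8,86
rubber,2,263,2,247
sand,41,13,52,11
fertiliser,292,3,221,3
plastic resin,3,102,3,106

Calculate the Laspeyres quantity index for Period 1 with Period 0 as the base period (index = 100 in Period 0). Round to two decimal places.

Laspeyres quantity index uses base-period prices as weights.
ΣP(Period 0)·Q(Period 1) = 8×86 + 2×247 + 41×11 + 292×3 + 3×106 = 688 + 494 + 451 + 876 + 318 = 2827
ΣP(Period 0)·Q(Period 0) = 8×92 + 2×263 + 41×13 + 292×3 + 3×102 = 736 + 526 + 533 + 876 + 306 = 2977
Index = 2827 / 2977 × 100 = 94.9614

94.96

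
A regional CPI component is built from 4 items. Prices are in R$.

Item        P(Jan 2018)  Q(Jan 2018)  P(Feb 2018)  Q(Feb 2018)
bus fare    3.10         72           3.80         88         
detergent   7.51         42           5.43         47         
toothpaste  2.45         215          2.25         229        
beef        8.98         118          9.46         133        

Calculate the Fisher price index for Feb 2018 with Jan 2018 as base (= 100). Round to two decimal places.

Laspeyres component (base-period weights):
ΣP(Feb 2018)Q(Jan 2018) = 3.80×72 + 5.43×42 + 2.25×215 + 9.46×118 = 273.6 + 228.06 + 483.75 + 1116.28 = 2101.69
ΣP(Jan 2018)Q(Jan 2018) = 3.10×72 + 7.51×42 + 2.45×215 + 8.98×118 = 223.2 + 315.42 + 526.75 + 1059.64 = 2125.01
L = 2101.69 / 2125.01 × 100 = 98.9026
Paasche component (current-period weights):
ΣP(Feb 2018)Q(Feb 2018) = 3.80×88 + 5.43×47 + 2.25×229 + 9.46×133 = 334.4 + 255.21 + 515.25 + 1258.18 = 2363.04
ΣP(Jan 2018)Q(Feb 2018) = 3.10×88 + 7.51×47 + 2.45×229 + 8.98×133 = 272.8 + 352.97 + 561.05 + 1194.34 = 2381.16
P = 2363.04 / 2381.16 × 100 = 99.2390
Fisher = √(L × P) = √(98.9026 × 99.2390) = 99.0707

99.07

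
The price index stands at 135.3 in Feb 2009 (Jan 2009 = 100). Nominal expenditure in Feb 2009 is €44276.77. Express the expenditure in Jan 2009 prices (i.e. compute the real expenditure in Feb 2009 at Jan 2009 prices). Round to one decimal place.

Real = Nominal ÷ (Index/100) = 44276.77 ÷ (135.3/100)
     = 44276.77 ÷ 1.353 = 32724.8854

32724.9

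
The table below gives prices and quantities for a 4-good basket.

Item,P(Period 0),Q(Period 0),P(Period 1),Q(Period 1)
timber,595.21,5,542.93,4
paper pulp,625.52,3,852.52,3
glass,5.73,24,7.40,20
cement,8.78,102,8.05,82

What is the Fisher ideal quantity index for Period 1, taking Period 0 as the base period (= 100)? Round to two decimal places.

Laspeyres component (base-period weights):
ΣP(Period 0)Q(Period 1) = 595.21×4 + 625.52×3 + 5.73×20 + 8.78×82 = 2380.84 + 1876.56 + 114.6 + 719.96 = 5091.96
ΣP(Period 0)Q(Period 0) = 595.21×5 + 625.52×3 + 5.73×24 + 8.78×102 = 2976.05 + 1876.56 + 137.52 + 895.56 = 5885.69
L = 5091.96 / 5885.69 × 100 = 86.5142
Paasche component (current-period weights):
ΣP(Period 1)Q(Period 1) = 542.93×4 + 852.52×3 + 7.40×20 + 8.05×82 = 2171.72 + 2557.56 + 148 + 660.1 = 5537.38
ΣP(Period 1)Q(Period 0) = 542.93×5 + 852.52×3 + 7.40×24 + 8.05×102 = 2714.65 + 2557.56 + 177.6 + 821.1 = 6270.91
P = 5537.38 / 6270.91 × 100 = 88.3027
Fisher = √(L × P) = √(86.5142 × 88.3027) = 87.4039

87.40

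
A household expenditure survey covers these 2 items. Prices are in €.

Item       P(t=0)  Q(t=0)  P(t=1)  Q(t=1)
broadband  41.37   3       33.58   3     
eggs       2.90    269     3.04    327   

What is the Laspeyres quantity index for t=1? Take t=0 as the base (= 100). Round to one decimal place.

Laspeyres quantity index uses base-period prices as weights.
ΣP(t=0)·Q(t=1) = 41.37×3 + 2.90×327 = 124.11 + 948.3 = 1072.41
ΣP(t=0)·Q(t=0) = 41.37×3 + 2.90×269 = 124.11 + 780.1 = 904.21
Index = 1072.41 / 904.21 × 100 = 118.6019

118.6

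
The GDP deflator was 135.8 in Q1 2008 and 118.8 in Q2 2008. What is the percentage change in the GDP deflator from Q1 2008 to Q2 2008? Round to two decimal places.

Change = (118.8 − 135.8) / 135.8 × 100
       = -17.0 / 135.8 × 100 = -12.5184%

-12.52%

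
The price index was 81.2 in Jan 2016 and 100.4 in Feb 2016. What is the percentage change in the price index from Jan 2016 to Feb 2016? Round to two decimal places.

Change = (100.4 − 81.2) / 81.2 × 100
       = 19.2 / 81.2 × 100 = 23.6453%

23.65%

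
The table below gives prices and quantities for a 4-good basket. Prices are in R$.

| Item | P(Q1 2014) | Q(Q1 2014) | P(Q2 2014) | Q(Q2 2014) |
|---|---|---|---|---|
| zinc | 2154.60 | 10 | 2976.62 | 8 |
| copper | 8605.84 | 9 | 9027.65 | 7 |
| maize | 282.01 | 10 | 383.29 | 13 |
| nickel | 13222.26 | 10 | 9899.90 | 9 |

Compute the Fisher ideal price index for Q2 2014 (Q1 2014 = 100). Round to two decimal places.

Laspeyres component (base-period weights):
ΣP(Q2 2014)Q(Q1 2014) = 2976.62×10 + 9027.65×9 + 383.29×10 + 9899.90×10 = 29766.2 + 81248.85 + 3832.9 + 98999 = 213846.95
ΣP(Q1 2014)Q(Q1 2014) = 2154.60×10 + 8605.84×9 + 282.01×10 + 13222.26×10 = 21546 + 77452.56 + 2820.1 + 132222.6 = 234041.26
L = 213846.95 / 234041.26 × 100 = 91.3715
Paasche component (current-period weights):
ΣP(Q2 2014)Q(Q2 2014) = 2976.62×8 + 9027.65×7 + 383.29×13 + 9899.90×9 = 23812.96 + 63193.55 + 4982.77 + 89099.1 = 181088.38
ΣP(Q1 2014)Q(Q2 2014) = 2154.60×8 + 8605.84×7 + 282.01×13 + 13222.26×9 = 17236.8 + 60240.88 + 3666.13 + 119000.34 = 200144.15
P = 181088.38 / 200144.15 × 100 = 90.4790
Fisher = √(L × P) = √(91.3715 × 90.4790) = 90.9241

90.92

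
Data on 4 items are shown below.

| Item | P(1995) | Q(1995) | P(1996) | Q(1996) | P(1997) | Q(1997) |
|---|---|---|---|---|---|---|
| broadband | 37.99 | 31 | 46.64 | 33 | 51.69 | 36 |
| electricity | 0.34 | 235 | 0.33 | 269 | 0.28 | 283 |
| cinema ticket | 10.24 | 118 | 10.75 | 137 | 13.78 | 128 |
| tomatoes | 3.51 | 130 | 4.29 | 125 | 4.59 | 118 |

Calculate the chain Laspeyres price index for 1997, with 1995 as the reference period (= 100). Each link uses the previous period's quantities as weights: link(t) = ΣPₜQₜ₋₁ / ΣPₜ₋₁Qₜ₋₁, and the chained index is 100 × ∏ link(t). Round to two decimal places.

133.72

Link 1995→1996:
ΣP(1996)Q(1995) = 46.64×31 + 0.33×235 + 10.75×118 + 4.29×130 = 1445.84 + 77.55 + 1268.5 + 557.7 = 3349.59
ΣP(1995)Q(1995) = 37.99×31 + 0.34×235 + 10.24×118 + 3.51×130 = 1177.69 + 79.9 + 1208.32 + 456.3 = 2922.21
link = 3349.59/2922.21 = 1.146252
Link 1996→1997:
ΣP(1997)Q(1996) = 51.69×33 + 0.28×269 + 13.78×137 + 4.59×125 = 1705.77 + 75.32 + 1887.86 + 573.75 = 4242.7
ΣP(1996)Q(1996) = 46.64×33 + 0.33×269 + 10.75×137 + 4.29×125 = 1539.12 + 88.77 + 1472.75 + 536.25 = 3636.89
link = 4242.7/3636.89 = 1.166574
Chained index = 100 × 1.146252 × 1.166574 = 133.7188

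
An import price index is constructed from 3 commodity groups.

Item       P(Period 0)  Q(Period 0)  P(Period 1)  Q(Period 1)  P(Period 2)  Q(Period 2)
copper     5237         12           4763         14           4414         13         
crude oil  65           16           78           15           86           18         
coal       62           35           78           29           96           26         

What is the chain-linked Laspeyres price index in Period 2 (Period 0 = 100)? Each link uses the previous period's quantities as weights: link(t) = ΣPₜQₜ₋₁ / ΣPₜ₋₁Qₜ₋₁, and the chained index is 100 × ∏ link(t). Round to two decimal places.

86.95

Link Period 0→Period 1:
ΣP(Period 1)Q(Period 0) = 4763×12 + 78×16 + 78×35 = 57156 + 1248 + 2730 = 61134
ΣP(Period 0)Q(Period 0) = 5237×12 + 65×16 + 62×35 = 62844 + 1040 + 2170 = 66054
link = 61134/66054 = 0.925515
Link Period 1→Period 2:
ΣP(Period 2)Q(Period 1) = 4414×14 + 86×15 + 96×29 = 61796 + 1290 + 2784 = 65870
ΣP(Period 1)Q(Period 1) = 4763×14 + 78×15 + 78×29 = 66682 + 1170 + 2262 = 70114
link = 65870/70114 = 0.939470
Chained index = 100 × 0.925515 × 0.939470 = 86.9494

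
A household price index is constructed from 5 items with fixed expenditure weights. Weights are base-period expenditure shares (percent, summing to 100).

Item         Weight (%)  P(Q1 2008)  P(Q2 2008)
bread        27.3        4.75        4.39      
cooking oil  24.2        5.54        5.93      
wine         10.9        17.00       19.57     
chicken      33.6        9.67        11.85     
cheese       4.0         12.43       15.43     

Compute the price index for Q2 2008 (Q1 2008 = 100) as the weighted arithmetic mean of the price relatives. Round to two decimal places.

bread: 27.3 × (4.39/4.75) = 27.3 × 0.924211 = 25.2309
cooking oil: 24.2 × (5.93/5.54) = 24.2 × 1.070397 = 25.9036
wine: 10.9 × (19.57/17.00) = 10.9 × 1.151176 = 12.5478
chicken: 33.6 × (11.85/9.67) = 33.6 × 1.225440 = 41.1748
cheese: 4.0 × (15.43/12.43) = 4.0 × 1.241352 = 4.9654
Index = Σ wᵢ·(p₁ᵢ/p₀ᵢ) = 25.2309 + 25.9036 + 12.5478 + 41.1748 + 4.9654 = 109.8226

109.82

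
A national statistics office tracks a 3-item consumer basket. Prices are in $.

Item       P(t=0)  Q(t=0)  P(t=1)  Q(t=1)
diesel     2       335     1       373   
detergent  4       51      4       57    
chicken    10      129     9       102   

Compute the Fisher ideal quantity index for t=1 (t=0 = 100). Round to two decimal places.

Laspeyres component (base-period weights):
ΣP(t=0)Q(t=1) = 2×373 + 4×57 + 10×102 = 746 + 228 + 1020 = 1994
ΣP(t=0)Q(t=0) = 2×335 + 4×51 + 10×129 = 670 + 204 + 1290 = 2164
L = 1994 / 2164 × 100 = 92.1442
Paasche component (current-period weights):
ΣP(t=1)Q(t=1) = 1×373 + 4×57 + 9×102 = 373 + 228 + 918 = 1519
ΣP(t=1)Q(t=0) = 1×335 + 4×51 + 9×129 = 335 + 204 + 1161 = 1700
P = 1519 / 1700 × 100 = 89.3529
Fisher = √(L × P) = √(92.1442 × 89.3529) = 90.7378

90.74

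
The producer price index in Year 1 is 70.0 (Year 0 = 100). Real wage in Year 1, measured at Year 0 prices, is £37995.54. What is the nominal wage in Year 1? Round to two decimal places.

Nominal = Real × (Index/100) = 37995.54 × (70.0/100)
        = 37995.54 × 0.700 = 26596.8780

26596.88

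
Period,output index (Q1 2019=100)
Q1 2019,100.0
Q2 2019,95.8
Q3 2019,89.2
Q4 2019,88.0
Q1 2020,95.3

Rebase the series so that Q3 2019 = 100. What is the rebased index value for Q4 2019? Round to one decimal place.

98.7

Rebased(Q4 2019) = 88.0 / 89.2 × 100 = 98.6547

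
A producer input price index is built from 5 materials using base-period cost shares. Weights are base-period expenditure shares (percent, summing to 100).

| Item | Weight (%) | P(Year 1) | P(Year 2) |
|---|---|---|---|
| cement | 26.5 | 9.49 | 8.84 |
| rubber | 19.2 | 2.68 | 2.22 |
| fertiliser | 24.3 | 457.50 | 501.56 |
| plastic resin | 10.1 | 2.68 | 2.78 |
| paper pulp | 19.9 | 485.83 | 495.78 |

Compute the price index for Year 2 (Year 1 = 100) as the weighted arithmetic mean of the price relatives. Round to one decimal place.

98.0

cement: 26.5 × (8.84/9.49) = 26.5 × 0.931507 = 24.6849
rubber: 19.2 × (2.22/2.68) = 19.2 × 0.828358 = 15.9045
fertiliser: 24.3 × (501.56/457.50) = 24.3 × 1.096306 = 26.6402
plastic resin: 10.1 × (2.78/2.68) = 10.1 × 1.037313 = 10.4769
paper pulp: 19.9 × (495.78/485.83) = 19.9 × 1.020480 = 20.3076
Index = Σ wᵢ·(p₁ᵢ/p₀ᵢ) = 24.6849 + 15.9045 + 26.6402 + 10.4769 + 20.3076 = 98.0141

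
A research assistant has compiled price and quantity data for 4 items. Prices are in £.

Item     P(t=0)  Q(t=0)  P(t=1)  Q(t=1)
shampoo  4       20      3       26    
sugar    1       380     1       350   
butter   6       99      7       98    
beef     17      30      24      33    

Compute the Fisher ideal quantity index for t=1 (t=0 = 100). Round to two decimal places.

102.68

Laspeyres component (base-period weights):
ΣP(t=0)Q(t=1) = 4×26 + 1×350 + 6×98 + 17×33 = 104 + 350 + 588 + 561 = 1603
ΣP(t=0)Q(t=0) = 4×20 + 1×380 + 6×99 + 17×30 = 80 + 380 + 594 + 510 = 1564
L = 1603 / 1564 × 100 = 102.4936
Paasche component (current-period weights):
ΣP(t=1)Q(t=1) = 3×26 + 1×350 + 7×98 + 24×33 = 78 + 350 + 686 + 792 = 1906
ΣP(t=1)Q(t=0) = 3×20 + 1×380 + 7×99 + 24×30 = 60 + 380 + 693 + 720 = 1853
P = 1906 / 1853 × 100 = 102.8602
Fisher = √(L × P) = √(102.4936 × 102.8602) = 102.6768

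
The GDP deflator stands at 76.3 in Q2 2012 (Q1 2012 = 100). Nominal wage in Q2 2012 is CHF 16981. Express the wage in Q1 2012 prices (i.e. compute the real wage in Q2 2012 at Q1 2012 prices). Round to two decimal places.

22255.57

Real = Nominal ÷ (Index/100) = 16981 ÷ (76.3/100)
     = 16981 ÷ 0.763 = 22255.5701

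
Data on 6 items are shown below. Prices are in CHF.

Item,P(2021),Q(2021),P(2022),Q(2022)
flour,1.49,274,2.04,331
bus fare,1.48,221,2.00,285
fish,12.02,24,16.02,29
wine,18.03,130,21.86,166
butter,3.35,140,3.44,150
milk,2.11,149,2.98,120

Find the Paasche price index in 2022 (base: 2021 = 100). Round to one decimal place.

123.9

Paasche price index uses current-period quantities as weights.
ΣP(2022)·Q(2022) = 2.04×331 + 2.00×285 + 16.02×29 + 21.86×166 + 3.44×150 + 2.98×120 = 675.24 + 570 + 464.58 + 3628.76 + 516 + 357.6 = 6212.18
ΣP(2021)·Q(2022) = 1.49×331 + 1.48×285 + 12.02×29 + 18.03×166 + 3.35×150 + 2.11×120 = 493.19 + 421.8 + 348.58 + 2992.98 + 502.5 + 253.2 = 5012.25
Index = 6212.18 / 5012.25 × 100 = 123.9399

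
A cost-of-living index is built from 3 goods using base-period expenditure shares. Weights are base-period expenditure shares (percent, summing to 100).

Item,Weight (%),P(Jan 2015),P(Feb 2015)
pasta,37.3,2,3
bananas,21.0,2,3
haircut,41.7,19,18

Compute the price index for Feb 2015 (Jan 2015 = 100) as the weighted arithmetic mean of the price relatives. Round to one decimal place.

127.0

pasta: 37.3 × (3/2) = 37.3 × 1.500000 = 55.9500
bananas: 21.0 × (3/2) = 21.0 × 1.500000 = 31.5000
haircut: 41.7 × (18/19) = 41.7 × 0.947368 = 39.5053
Index = Σ wᵢ·(p₁ᵢ/p₀ᵢ) = 55.9500 + 31.5000 + 39.5053 = 126.9553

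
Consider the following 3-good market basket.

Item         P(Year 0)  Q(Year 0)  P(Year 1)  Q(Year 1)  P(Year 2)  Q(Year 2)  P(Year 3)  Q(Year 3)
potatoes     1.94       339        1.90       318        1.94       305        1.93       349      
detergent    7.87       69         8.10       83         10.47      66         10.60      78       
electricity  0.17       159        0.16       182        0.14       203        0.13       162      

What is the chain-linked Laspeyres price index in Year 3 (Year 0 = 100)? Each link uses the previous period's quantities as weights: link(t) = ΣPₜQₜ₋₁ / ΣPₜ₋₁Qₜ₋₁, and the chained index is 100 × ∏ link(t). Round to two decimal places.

116.14

Link Year 0→Year 1:
ΣP(Year 1)Q(Year 0) = 1.90×339 + 8.10×69 + 0.16×159 = 644.1 + 558.9 + 25.44 = 1228.44
ΣP(Year 0)Q(Year 0) = 1.94×339 + 7.87×69 + 0.17×159 = 657.66 + 543.03 + 27.03 = 1227.72
link = 1228.44/1227.72 = 1.000586
Link Year 1→Year 2:
ΣP(Year 2)Q(Year 1) = 1.94×318 + 10.47×83 + 0.14×182 = 616.92 + 869.01 + 25.48 = 1511.41
ΣP(Year 1)Q(Year 1) = 1.90×318 + 8.10×83 + 0.16×182 = 604.2 + 672.3 + 29.12 = 1305.62
link = 1511.41/1305.62 = 1.157619
Link Year 2→Year 3:
ΣP(Year 3)Q(Year 2) = 1.93×305 + 10.60×66 + 0.13×203 = 588.65 + 699.6 + 26.39 = 1314.64
ΣP(Year 2)Q(Year 2) = 1.94×305 + 10.47×66 + 0.14×203 = 591.7 + 691.02 + 28.42 = 1311.14
link = 1314.64/1311.14 = 1.002669
Chained index = 100 × 1.000586 × 1.157619 × 1.002669 = 116.1389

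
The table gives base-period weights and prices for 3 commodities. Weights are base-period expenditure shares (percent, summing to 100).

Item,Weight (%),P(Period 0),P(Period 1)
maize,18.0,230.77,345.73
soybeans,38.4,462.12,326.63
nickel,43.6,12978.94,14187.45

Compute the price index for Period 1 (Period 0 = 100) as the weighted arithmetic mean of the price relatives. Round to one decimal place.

maize: 18.0 × (345.73/230.77) = 18.0 × 1.498158 = 26.9669
soybeans: 38.4 × (326.63/462.12) = 38.4 × 0.706808 = 27.1414
nickel: 43.6 × (14187.45/12978.94) = 43.6 × 1.093113 = 47.6597
Index = Σ wᵢ·(p₁ᵢ/p₀ᵢ) = 26.9669 + 27.1414 + 47.6597 = 101.7680

101.8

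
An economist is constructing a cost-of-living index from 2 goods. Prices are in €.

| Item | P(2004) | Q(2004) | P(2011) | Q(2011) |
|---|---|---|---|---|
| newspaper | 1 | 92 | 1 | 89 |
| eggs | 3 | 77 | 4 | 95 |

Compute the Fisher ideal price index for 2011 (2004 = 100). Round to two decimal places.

124.62

Laspeyres component (base-period weights):
ΣP(2011)Q(2004) = 1×92 + 4×77 = 92 + 308 = 400
ΣP(2004)Q(2004) = 1×92 + 3×77 = 92 + 231 = 323
L = 400 / 323 × 100 = 123.8390
Paasche component (current-period weights):
ΣP(2011)Q(2011) = 1×89 + 4×95 = 89 + 380 = 469
ΣP(2004)Q(2011) = 1×89 + 3×95 = 89 + 285 = 374
P = 469 / 374 × 100 = 125.4011
Fisher = √(L × P) = √(123.8390 × 125.4011) = 124.6176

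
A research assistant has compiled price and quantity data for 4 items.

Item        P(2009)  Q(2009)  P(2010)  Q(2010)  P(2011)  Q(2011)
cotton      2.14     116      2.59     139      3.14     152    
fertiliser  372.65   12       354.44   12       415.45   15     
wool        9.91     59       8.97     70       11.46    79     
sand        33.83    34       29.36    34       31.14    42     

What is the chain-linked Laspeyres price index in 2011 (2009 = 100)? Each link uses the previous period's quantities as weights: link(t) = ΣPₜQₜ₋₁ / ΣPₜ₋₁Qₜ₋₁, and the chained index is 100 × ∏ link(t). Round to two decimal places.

Link 2009→2010:
ΣP(2010)Q(2009) = 2.59×116 + 354.44×12 + 8.97×59 + 29.36×34 = 300.44 + 4253.28 + 529.23 + 998.24 = 6081.19
ΣP(2009)Q(2009) = 2.14×116 + 372.65×12 + 9.91×59 + 33.83×34 = 248.24 + 4471.8 + 584.69 + 1150.22 = 6454.95
link = 6081.19/6454.95 = 0.942097
Link 2010→2011:
ΣP(2011)Q(2010) = 3.14×139 + 415.45×12 + 11.46×70 + 31.14×34 = 436.46 + 4985.4 + 802.2 + 1058.76 = 7282.82
ΣP(2010)Q(2010) = 2.59×139 + 354.44×12 + 8.97×70 + 29.36×34 = 360.01 + 4253.28 + 627.9 + 998.24 = 6239.43
link = 7282.82/6239.43 = 1.167225
Chained index = 100 × 0.942097 × 1.167225 = 109.9640

109.96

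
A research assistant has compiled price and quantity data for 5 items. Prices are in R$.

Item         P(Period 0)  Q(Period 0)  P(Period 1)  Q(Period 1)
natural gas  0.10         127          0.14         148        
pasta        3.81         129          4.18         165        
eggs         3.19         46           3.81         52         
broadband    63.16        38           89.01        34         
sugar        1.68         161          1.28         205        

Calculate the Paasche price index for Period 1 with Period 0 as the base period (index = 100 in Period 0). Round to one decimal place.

Paasche price index uses current-period quantities as weights.
ΣP(Period 1)·Q(Period 1) = 0.14×148 + 4.18×165 + 3.81×52 + 89.01×34 + 1.28×205 = 20.72 + 689.7 + 198.12 + 3026.34 + 262.4 = 4197.28
ΣP(Period 0)·Q(Period 1) = 0.10×148 + 3.81×165 + 3.19×52 + 63.16×34 + 1.68×205 = 14.8 + 628.65 + 165.88 + 2147.44 + 344.4 = 3301.17
Index = 4197.28 / 3301.17 × 100 = 127.1452

127.1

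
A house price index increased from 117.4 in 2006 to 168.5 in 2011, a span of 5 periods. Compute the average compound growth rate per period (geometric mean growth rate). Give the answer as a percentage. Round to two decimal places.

Growth factor = (168.5/117.4)^(1/5) = (1.435264)^(1/5) = 1.074945
Growth rate = 1.074945 − 1 = 0.074945 = 7.4945%

7.49%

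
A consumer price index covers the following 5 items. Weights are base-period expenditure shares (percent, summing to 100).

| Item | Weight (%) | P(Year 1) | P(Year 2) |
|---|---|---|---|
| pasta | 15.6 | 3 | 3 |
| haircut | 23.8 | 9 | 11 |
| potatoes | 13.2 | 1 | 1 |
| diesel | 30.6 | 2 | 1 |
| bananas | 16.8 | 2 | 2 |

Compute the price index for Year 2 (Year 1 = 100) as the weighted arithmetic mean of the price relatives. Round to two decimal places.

89.99

pasta: 15.6 × (3/3) = 15.6 × 1.000000 = 15.6000
haircut: 23.8 × (11/9) = 23.8 × 1.222222 = 29.0889
potatoes: 13.2 × (1/1) = 13.2 × 1.000000 = 13.2000
diesel: 30.6 × (1/2) = 30.6 × 0.500000 = 15.3000
bananas: 16.8 × (2/2) = 16.8 × 1.000000 = 16.8000
Index = Σ wᵢ·(p₁ᵢ/p₀ᵢ) = 15.6000 + 29.0889 + 13.2000 + 15.3000 + 16.8000 = 89.9889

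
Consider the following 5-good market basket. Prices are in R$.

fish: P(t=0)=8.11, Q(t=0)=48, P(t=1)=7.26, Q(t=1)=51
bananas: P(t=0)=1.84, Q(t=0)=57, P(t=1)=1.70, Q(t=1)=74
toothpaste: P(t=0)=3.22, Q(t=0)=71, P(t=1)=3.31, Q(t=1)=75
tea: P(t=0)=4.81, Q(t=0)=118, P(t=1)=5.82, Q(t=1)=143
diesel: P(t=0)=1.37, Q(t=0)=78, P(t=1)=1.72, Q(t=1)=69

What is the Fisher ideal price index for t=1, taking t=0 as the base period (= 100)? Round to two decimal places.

107.59

Laspeyres component (base-period weights):
ΣP(t=1)Q(t=0) = 7.26×48 + 1.70×57 + 3.31×71 + 5.82×118 + 1.72×78 = 348.48 + 96.9 + 235.01 + 686.76 + 134.16 = 1501.31
ΣP(t=0)Q(t=0) = 8.11×48 + 1.84×57 + 3.22×71 + 4.81×118 + 1.37×78 = 389.28 + 104.88 + 228.62 + 567.58 + 106.86 = 1397.22
L = 1501.31 / 1397.22 × 100 = 107.4498
Paasche component (current-period weights):
ΣP(t=1)Q(t=1) = 7.26×51 + 1.70×74 + 3.31×75 + 5.82×143 + 1.72×69 = 370.26 + 125.8 + 248.25 + 832.26 + 118.68 = 1695.25
ΣP(t=0)Q(t=1) = 8.11×51 + 1.84×74 + 3.22×75 + 4.81×143 + 1.37×69 = 413.61 + 136.16 + 241.5 + 687.83 + 94.53 = 1573.63
P = 1695.25 / 1573.63 × 100 = 107.7286
Fisher = √(L × P) = √(107.4498 × 107.7286) = 107.5891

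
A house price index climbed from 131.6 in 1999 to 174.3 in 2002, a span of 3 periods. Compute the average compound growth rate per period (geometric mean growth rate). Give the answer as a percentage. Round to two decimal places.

Growth factor = (174.3/131.6)^(1/3) = (1.324468)^(1/3) = 1.098198
Growth rate = 1.098198 − 1 = 0.098198 = 9.8198%

9.82%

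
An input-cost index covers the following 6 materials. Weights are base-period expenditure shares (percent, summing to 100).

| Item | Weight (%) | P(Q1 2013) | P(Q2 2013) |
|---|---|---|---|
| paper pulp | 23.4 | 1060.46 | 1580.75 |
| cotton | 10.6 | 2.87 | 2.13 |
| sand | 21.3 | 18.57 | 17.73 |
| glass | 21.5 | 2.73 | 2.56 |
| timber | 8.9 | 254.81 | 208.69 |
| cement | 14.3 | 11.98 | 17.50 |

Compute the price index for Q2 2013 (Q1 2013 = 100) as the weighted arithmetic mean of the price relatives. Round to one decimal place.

111.4

paper pulp: 23.4 × (1580.75/1060.46) = 23.4 × 1.490627 = 34.8807
cotton: 10.6 × (2.13/2.87) = 10.6 × 0.742160 = 7.8669
sand: 21.3 × (17.73/18.57) = 21.3 × 0.954766 = 20.3365
glass: 21.5 × (2.56/2.73) = 21.5 × 0.937729 = 20.1612
timber: 8.9 × (208.69/254.81) = 8.9 × 0.819002 = 7.2891
cement: 14.3 × (17.50/11.98) = 14.3 × 1.460768 = 20.8890
Index = Σ wᵢ·(p₁ᵢ/p₀ᵢ) = 34.8807 + 7.8669 + 20.3365 + 20.1612 + 7.2891 + 20.8890 = 111.4233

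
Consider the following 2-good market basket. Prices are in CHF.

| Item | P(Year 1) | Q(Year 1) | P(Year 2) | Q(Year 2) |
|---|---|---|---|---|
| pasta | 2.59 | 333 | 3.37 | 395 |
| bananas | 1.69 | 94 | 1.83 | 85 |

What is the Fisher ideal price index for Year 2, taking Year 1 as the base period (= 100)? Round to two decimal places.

Laspeyres component (base-period weights):
ΣP(Year 2)Q(Year 1) = 3.37×333 + 1.83×94 = 1122.21 + 172.02 = 1294.23
ΣP(Year 1)Q(Year 1) = 2.59×333 + 1.69×94 = 862.47 + 158.86 = 1021.33
L = 1294.23 / 1021.33 × 100 = 126.7201
Paasche component (current-period weights):
ΣP(Year 2)Q(Year 2) = 3.37×395 + 1.83×85 = 1331.15 + 155.55 = 1486.7
ΣP(Year 1)Q(Year 2) = 2.59×395 + 1.69×85 = 1023.05 + 143.65 = 1166.7
P = 1486.7 / 1166.7 × 100 = 127.4278
Fisher = √(L × P) = √(126.7201 × 127.4278) = 127.0734

127.07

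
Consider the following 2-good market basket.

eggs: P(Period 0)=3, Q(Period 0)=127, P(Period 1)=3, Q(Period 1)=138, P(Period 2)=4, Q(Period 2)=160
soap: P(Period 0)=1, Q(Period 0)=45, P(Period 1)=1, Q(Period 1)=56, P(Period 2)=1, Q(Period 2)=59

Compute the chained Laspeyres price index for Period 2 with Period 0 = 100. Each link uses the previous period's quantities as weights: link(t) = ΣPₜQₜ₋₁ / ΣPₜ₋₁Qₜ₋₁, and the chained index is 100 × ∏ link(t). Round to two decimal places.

Link Period 0→Period 1:
ΣP(Period 1)Q(Period 0) = 3×127 + 1×45 = 381 + 45 = 426
ΣP(Period 0)Q(Period 0) = 3×127 + 1×45 = 381 + 45 = 426
link = 426/426 = 1.000000
Link Period 1→Period 2:
ΣP(Period 2)Q(Period 1) = 4×138 + 1×56 = 552 + 56 = 608
ΣP(Period 1)Q(Period 1) = 3×138 + 1×56 = 414 + 56 = 470
link = 608/470 = 1.293617
Chained index = 100 × 1.000000 × 1.293617 = 129.3617

129.36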